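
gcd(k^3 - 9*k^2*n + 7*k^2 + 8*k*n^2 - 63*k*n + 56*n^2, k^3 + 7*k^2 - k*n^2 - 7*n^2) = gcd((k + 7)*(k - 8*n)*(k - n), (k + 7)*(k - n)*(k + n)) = k^2 - k*n + 7*k - 7*n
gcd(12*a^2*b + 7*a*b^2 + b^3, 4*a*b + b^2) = 4*a*b + b^2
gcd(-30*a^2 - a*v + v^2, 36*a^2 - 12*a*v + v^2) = -6*a + v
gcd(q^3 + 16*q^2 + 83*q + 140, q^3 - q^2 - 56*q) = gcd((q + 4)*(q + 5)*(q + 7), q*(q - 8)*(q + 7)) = q + 7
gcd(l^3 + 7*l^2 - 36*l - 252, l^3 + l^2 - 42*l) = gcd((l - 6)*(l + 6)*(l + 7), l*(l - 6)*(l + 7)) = l^2 + l - 42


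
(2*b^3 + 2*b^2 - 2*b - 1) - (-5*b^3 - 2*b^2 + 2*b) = 7*b^3 + 4*b^2 - 4*b - 1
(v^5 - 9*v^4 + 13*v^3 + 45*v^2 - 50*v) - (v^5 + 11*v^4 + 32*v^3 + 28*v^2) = -20*v^4 - 19*v^3 + 17*v^2 - 50*v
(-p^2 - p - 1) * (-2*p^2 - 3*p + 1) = 2*p^4 + 5*p^3 + 4*p^2 + 2*p - 1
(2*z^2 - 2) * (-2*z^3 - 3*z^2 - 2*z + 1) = -4*z^5 - 6*z^4 + 8*z^2 + 4*z - 2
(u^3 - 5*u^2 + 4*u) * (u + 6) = u^4 + u^3 - 26*u^2 + 24*u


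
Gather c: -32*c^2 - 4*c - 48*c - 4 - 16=-32*c^2 - 52*c - 20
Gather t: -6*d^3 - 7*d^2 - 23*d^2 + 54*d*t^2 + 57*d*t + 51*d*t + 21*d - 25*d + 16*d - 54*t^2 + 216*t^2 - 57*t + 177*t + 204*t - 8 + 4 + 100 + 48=-6*d^3 - 30*d^2 + 12*d + t^2*(54*d + 162) + t*(108*d + 324) + 144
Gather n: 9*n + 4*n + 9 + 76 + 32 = 13*n + 117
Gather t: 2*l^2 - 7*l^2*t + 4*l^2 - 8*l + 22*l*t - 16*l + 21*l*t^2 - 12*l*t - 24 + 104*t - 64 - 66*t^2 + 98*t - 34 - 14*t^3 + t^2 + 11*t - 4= 6*l^2 - 24*l - 14*t^3 + t^2*(21*l - 65) + t*(-7*l^2 + 10*l + 213) - 126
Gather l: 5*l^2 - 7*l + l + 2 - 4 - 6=5*l^2 - 6*l - 8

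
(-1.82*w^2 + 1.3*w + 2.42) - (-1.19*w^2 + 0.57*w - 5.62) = -0.63*w^2 + 0.73*w + 8.04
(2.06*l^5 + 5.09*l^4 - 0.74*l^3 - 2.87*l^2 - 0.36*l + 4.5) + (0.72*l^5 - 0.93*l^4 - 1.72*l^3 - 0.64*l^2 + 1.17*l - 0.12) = 2.78*l^5 + 4.16*l^4 - 2.46*l^3 - 3.51*l^2 + 0.81*l + 4.38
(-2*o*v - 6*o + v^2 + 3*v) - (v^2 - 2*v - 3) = -2*o*v - 6*o + 5*v + 3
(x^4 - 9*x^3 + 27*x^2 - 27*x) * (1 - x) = -x^5 + 10*x^4 - 36*x^3 + 54*x^2 - 27*x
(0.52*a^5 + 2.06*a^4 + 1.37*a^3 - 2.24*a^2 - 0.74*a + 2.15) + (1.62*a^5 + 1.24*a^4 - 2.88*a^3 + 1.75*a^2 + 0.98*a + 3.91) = 2.14*a^5 + 3.3*a^4 - 1.51*a^3 - 0.49*a^2 + 0.24*a + 6.06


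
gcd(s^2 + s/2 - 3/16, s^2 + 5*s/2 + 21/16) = s + 3/4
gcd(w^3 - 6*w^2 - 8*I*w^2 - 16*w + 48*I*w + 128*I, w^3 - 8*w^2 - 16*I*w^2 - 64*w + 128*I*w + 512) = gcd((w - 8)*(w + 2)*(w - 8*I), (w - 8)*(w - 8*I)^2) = w^2 + w*(-8 - 8*I) + 64*I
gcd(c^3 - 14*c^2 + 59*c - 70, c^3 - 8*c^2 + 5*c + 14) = c^2 - 9*c + 14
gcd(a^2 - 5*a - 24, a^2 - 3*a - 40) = a - 8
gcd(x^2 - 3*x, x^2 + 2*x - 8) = 1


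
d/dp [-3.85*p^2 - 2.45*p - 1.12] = -7.7*p - 2.45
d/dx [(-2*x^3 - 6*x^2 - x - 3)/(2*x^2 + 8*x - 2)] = (-2*x^4 - 16*x^3 - 17*x^2 + 18*x + 13)/(2*(x^4 + 8*x^3 + 14*x^2 - 8*x + 1))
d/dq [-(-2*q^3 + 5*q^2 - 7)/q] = 4*q - 5 - 7/q^2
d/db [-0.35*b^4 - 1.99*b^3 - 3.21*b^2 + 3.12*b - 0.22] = -1.4*b^3 - 5.97*b^2 - 6.42*b + 3.12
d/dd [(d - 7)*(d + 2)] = 2*d - 5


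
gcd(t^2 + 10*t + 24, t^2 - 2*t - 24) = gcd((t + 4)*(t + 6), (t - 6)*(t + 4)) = t + 4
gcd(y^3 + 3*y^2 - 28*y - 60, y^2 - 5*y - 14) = y + 2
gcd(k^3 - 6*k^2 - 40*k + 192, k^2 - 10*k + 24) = k - 4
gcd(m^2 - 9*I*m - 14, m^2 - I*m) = 1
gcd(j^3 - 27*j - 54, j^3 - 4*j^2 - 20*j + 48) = j - 6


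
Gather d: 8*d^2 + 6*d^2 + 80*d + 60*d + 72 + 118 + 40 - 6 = 14*d^2 + 140*d + 224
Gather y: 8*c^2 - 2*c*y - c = 8*c^2 - 2*c*y - c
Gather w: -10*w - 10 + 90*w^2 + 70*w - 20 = 90*w^2 + 60*w - 30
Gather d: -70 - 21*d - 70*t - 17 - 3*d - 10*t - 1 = -24*d - 80*t - 88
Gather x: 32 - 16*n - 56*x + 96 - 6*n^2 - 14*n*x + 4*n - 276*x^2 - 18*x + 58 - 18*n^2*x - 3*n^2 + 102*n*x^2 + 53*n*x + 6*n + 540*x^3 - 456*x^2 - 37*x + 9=-9*n^2 - 6*n + 540*x^3 + x^2*(102*n - 732) + x*(-18*n^2 + 39*n - 111) + 195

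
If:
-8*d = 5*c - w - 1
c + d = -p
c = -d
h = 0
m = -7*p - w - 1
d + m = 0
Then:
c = 0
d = 0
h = 0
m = 0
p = 0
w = -1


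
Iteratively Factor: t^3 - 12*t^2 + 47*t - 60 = (t - 3)*(t^2 - 9*t + 20) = (t - 4)*(t - 3)*(t - 5)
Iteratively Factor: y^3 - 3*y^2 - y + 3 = (y + 1)*(y^2 - 4*y + 3) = (y - 3)*(y + 1)*(y - 1)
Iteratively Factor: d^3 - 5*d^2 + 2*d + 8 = (d - 4)*(d^2 - d - 2) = (d - 4)*(d - 2)*(d + 1)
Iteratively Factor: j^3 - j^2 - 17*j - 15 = (j - 5)*(j^2 + 4*j + 3) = (j - 5)*(j + 3)*(j + 1)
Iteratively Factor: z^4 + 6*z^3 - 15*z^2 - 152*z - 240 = (z + 3)*(z^3 + 3*z^2 - 24*z - 80) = (z + 3)*(z + 4)*(z^2 - z - 20) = (z - 5)*(z + 3)*(z + 4)*(z + 4)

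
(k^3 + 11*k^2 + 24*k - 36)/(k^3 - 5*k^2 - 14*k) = (-k^3 - 11*k^2 - 24*k + 36)/(k*(-k^2 + 5*k + 14))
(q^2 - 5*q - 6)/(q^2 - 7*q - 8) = (q - 6)/(q - 8)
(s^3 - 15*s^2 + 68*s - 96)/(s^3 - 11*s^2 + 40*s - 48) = (s - 8)/(s - 4)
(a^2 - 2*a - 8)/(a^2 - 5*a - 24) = (-a^2 + 2*a + 8)/(-a^2 + 5*a + 24)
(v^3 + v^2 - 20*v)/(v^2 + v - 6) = v*(v^2 + v - 20)/(v^2 + v - 6)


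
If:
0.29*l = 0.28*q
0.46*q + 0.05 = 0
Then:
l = -0.10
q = -0.11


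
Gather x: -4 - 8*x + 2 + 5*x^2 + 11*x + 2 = 5*x^2 + 3*x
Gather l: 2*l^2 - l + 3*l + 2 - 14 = 2*l^2 + 2*l - 12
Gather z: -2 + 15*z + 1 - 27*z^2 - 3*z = -27*z^2 + 12*z - 1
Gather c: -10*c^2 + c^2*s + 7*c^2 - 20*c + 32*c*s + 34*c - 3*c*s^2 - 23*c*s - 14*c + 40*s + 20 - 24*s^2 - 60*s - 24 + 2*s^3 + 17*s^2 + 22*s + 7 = c^2*(s - 3) + c*(-3*s^2 + 9*s) + 2*s^3 - 7*s^2 + 2*s + 3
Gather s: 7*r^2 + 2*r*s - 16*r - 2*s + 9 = 7*r^2 - 16*r + s*(2*r - 2) + 9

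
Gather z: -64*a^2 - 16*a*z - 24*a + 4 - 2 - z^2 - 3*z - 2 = -64*a^2 - 24*a - z^2 + z*(-16*a - 3)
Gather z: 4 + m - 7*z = m - 7*z + 4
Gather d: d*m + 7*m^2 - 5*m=d*m + 7*m^2 - 5*m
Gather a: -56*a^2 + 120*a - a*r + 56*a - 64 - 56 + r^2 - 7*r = -56*a^2 + a*(176 - r) + r^2 - 7*r - 120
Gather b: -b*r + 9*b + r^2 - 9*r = b*(9 - r) + r^2 - 9*r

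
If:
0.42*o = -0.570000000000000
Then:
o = -1.36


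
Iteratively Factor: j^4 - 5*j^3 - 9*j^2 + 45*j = (j + 3)*(j^3 - 8*j^2 + 15*j) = (j - 5)*(j + 3)*(j^2 - 3*j) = (j - 5)*(j - 3)*(j + 3)*(j)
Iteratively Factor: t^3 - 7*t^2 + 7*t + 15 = (t - 5)*(t^2 - 2*t - 3) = (t - 5)*(t + 1)*(t - 3)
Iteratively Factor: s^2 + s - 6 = (s - 2)*(s + 3)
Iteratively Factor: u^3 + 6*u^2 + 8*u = (u)*(u^2 + 6*u + 8) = u*(u + 4)*(u + 2)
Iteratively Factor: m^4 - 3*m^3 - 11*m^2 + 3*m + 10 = (m + 2)*(m^3 - 5*m^2 - m + 5) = (m - 5)*(m + 2)*(m^2 - 1) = (m - 5)*(m + 1)*(m + 2)*(m - 1)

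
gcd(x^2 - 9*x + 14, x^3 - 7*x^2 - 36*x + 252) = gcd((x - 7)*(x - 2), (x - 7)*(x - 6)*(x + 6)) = x - 7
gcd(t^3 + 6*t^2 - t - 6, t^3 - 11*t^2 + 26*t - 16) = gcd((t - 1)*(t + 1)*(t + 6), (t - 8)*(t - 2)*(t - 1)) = t - 1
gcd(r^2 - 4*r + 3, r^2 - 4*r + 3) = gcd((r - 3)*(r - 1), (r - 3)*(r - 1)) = r^2 - 4*r + 3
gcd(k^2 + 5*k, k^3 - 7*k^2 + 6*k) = k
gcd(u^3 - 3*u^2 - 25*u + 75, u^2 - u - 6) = u - 3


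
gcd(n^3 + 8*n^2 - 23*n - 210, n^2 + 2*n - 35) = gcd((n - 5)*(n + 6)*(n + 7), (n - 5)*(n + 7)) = n^2 + 2*n - 35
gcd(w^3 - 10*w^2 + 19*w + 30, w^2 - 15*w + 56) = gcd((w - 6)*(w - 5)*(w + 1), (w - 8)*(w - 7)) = 1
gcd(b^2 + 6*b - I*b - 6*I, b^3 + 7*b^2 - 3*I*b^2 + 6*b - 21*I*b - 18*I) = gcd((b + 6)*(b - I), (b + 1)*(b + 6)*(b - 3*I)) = b + 6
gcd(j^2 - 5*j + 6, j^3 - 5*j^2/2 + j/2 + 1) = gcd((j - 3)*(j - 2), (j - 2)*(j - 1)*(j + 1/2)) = j - 2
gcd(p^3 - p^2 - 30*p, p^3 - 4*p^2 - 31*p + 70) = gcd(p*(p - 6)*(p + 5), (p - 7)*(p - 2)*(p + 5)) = p + 5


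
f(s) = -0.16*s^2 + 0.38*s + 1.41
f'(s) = 0.38 - 0.32*s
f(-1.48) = 0.50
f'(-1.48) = 0.85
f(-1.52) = 0.46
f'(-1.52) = 0.87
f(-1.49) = 0.49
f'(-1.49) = 0.86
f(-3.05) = -1.24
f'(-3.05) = 1.36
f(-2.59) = -0.65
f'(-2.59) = 1.21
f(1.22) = 1.64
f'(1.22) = -0.01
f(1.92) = 1.55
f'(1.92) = -0.23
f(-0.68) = 1.08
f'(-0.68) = 0.60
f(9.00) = -8.13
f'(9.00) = -2.50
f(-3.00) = -1.17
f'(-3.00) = 1.34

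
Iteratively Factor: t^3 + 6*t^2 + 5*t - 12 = (t + 3)*(t^2 + 3*t - 4) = (t - 1)*(t + 3)*(t + 4)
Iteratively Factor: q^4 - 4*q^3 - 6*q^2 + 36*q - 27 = (q - 3)*(q^3 - q^2 - 9*q + 9) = (q - 3)*(q + 3)*(q^2 - 4*q + 3) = (q - 3)*(q - 1)*(q + 3)*(q - 3)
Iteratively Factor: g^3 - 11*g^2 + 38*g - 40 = (g - 4)*(g^2 - 7*g + 10) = (g - 5)*(g - 4)*(g - 2)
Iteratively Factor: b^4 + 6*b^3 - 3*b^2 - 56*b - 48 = (b + 1)*(b^3 + 5*b^2 - 8*b - 48) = (b - 3)*(b + 1)*(b^2 + 8*b + 16) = (b - 3)*(b + 1)*(b + 4)*(b + 4)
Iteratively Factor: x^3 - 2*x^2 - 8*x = (x)*(x^2 - 2*x - 8) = x*(x + 2)*(x - 4)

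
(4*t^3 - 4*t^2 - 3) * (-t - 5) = -4*t^4 - 16*t^3 + 20*t^2 + 3*t + 15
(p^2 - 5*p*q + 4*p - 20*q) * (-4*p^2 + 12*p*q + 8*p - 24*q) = -4*p^4 + 32*p^3*q - 8*p^3 - 60*p^2*q^2 + 64*p^2*q + 32*p^2 - 120*p*q^2 - 256*p*q + 480*q^2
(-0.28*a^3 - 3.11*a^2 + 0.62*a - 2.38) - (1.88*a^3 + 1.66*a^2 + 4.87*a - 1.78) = -2.16*a^3 - 4.77*a^2 - 4.25*a - 0.6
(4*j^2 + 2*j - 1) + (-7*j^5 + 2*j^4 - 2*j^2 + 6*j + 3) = -7*j^5 + 2*j^4 + 2*j^2 + 8*j + 2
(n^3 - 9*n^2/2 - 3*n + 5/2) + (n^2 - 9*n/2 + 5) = n^3 - 7*n^2/2 - 15*n/2 + 15/2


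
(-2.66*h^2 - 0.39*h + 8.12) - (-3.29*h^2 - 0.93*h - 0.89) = 0.63*h^2 + 0.54*h + 9.01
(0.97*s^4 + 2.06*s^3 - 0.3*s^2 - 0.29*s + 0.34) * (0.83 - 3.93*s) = -3.8121*s^5 - 7.2907*s^4 + 2.8888*s^3 + 0.8907*s^2 - 1.5769*s + 0.2822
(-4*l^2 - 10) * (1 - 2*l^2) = 8*l^4 + 16*l^2 - 10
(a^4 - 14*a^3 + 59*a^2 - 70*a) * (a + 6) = a^5 - 8*a^4 - 25*a^3 + 284*a^2 - 420*a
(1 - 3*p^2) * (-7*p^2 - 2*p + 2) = 21*p^4 + 6*p^3 - 13*p^2 - 2*p + 2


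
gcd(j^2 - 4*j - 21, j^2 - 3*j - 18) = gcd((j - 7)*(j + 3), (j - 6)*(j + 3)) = j + 3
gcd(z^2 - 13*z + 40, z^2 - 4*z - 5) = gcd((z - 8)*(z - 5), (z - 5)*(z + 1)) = z - 5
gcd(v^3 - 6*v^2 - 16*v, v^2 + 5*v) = v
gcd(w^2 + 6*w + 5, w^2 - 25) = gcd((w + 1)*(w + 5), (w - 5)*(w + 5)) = w + 5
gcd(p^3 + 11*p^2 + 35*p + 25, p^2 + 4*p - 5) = p + 5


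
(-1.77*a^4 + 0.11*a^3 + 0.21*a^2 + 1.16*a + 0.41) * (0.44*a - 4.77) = -0.7788*a^5 + 8.4913*a^4 - 0.4323*a^3 - 0.4913*a^2 - 5.3528*a - 1.9557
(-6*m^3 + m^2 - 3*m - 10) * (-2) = 12*m^3 - 2*m^2 + 6*m + 20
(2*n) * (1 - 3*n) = -6*n^2 + 2*n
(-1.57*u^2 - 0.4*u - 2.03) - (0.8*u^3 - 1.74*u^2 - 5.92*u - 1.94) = -0.8*u^3 + 0.17*u^2 + 5.52*u - 0.0899999999999999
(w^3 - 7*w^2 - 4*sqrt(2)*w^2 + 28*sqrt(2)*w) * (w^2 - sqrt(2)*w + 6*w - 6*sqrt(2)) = w^5 - 5*sqrt(2)*w^4 - w^4 - 34*w^3 + 5*sqrt(2)*w^3 - 8*w^2 + 210*sqrt(2)*w^2 - 336*w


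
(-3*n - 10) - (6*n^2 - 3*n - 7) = -6*n^2 - 3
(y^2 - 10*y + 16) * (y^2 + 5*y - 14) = y^4 - 5*y^3 - 48*y^2 + 220*y - 224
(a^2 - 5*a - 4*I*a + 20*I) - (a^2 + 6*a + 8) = -11*a - 4*I*a - 8 + 20*I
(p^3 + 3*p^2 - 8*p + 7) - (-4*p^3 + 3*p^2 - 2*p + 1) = 5*p^3 - 6*p + 6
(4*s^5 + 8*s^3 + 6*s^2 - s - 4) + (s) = 4*s^5 + 8*s^3 + 6*s^2 - 4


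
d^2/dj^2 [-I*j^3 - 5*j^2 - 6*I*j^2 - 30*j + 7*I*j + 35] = -6*I*j - 10 - 12*I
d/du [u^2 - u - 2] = 2*u - 1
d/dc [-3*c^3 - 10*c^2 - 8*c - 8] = -9*c^2 - 20*c - 8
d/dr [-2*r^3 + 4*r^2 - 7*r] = -6*r^2 + 8*r - 7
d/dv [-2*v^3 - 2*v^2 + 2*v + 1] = -6*v^2 - 4*v + 2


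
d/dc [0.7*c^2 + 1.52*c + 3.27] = 1.4*c + 1.52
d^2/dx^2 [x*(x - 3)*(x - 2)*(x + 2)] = 12*x^2 - 18*x - 8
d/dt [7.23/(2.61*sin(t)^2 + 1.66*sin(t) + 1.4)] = -(37.7406*sin(t) + 12.0018)*cos(t)/(2.61*sin(t)^2 + 1.66*sin(t) + 1.4)^2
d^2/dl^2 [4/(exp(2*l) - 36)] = 16*(exp(2*l) + 36)*exp(2*l)/(exp(2*l) - 36)^3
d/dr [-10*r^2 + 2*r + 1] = 2 - 20*r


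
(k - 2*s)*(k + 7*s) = k^2 + 5*k*s - 14*s^2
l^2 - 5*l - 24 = (l - 8)*(l + 3)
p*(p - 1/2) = p^2 - p/2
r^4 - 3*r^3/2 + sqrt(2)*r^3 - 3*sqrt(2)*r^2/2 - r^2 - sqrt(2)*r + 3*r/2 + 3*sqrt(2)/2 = (r - 3/2)*(r - 1)*(r + 1)*(r + sqrt(2))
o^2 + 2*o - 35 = (o - 5)*(o + 7)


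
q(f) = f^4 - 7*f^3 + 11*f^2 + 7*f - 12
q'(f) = 4*f^3 - 21*f^2 + 22*f + 7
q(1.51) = 4.75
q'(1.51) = 6.11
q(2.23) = 5.41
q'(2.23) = -4.01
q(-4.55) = 1271.85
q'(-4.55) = -904.64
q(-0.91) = -3.30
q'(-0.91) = -33.42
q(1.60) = 5.24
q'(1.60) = 4.82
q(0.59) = -5.36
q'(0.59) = 13.49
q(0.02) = -11.86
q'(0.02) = 7.43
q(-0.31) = -12.90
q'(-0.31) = -1.96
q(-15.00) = 76608.00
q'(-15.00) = -18548.00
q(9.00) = 2400.00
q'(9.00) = 1420.00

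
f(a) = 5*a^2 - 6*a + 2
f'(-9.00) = -96.00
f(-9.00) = 461.00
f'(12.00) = 114.00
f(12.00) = 650.00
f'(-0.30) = -9.00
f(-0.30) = 4.25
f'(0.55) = -0.50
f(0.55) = 0.21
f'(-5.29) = -58.90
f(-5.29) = 173.66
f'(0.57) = -0.30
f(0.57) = 0.20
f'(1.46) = 8.60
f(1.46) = 3.90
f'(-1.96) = -25.60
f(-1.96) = 32.97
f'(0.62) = 0.20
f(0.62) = 0.20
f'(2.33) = 17.30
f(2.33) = 15.16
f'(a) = 10*a - 6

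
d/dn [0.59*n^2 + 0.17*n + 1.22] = 1.18*n + 0.17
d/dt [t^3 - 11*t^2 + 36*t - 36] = 3*t^2 - 22*t + 36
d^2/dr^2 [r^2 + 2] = 2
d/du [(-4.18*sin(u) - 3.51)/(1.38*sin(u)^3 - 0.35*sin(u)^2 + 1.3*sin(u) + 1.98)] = (11.5368*sin(u)^3 + 13.0684*sin(u)^2 - 2.457*sin(u) - 3.7134)*cos(u)/(1.9044*sin(u)^6 - 0.966*sin(u)^5 + 3.7105*sin(u)^4 + 4.5548*sin(u)^3 + 0.304*sin(u)^2 + 5.148*sin(u) + 3.9204)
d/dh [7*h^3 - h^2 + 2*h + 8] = 21*h^2 - 2*h + 2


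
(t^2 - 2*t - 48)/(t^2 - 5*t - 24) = (t + 6)/(t + 3)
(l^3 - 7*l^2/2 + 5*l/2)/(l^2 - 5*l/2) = l - 1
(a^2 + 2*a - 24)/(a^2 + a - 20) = (a + 6)/(a + 5)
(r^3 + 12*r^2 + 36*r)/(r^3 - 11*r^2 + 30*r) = (r^2 + 12*r + 36)/(r^2 - 11*r + 30)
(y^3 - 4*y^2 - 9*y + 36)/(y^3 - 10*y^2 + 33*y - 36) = (y + 3)/(y - 3)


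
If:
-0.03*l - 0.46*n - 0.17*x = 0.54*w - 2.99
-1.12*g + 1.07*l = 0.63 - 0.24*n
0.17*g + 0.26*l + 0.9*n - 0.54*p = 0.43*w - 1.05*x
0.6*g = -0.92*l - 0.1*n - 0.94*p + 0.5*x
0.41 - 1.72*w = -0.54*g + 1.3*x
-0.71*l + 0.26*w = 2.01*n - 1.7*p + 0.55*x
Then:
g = -3.94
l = -5.19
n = 7.36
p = 6.14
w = -0.05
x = -1.25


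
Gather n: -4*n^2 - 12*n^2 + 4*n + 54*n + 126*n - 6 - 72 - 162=-16*n^2 + 184*n - 240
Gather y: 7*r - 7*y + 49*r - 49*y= 56*r - 56*y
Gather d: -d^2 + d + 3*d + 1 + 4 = -d^2 + 4*d + 5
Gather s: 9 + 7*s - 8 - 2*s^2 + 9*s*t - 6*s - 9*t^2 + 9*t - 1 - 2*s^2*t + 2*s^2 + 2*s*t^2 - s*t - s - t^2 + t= -2*s^2*t + s*(2*t^2 + 8*t) - 10*t^2 + 10*t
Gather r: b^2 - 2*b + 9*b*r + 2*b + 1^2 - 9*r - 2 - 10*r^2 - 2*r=b^2 - 10*r^2 + r*(9*b - 11) - 1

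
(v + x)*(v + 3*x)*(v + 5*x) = v^3 + 9*v^2*x + 23*v*x^2 + 15*x^3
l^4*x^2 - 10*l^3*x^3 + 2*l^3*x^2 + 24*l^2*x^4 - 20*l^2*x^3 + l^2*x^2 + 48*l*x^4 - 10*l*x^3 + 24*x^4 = (l - 6*x)*(l - 4*x)*(l*x + x)^2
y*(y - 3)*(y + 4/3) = y^3 - 5*y^2/3 - 4*y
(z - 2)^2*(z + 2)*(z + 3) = z^4 + z^3 - 10*z^2 - 4*z + 24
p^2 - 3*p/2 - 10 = (p - 4)*(p + 5/2)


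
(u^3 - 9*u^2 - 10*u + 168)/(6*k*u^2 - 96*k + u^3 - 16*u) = (u^2 - 13*u + 42)/(6*k*u - 24*k + u^2 - 4*u)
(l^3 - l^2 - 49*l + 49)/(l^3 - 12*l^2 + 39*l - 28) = (l + 7)/(l - 4)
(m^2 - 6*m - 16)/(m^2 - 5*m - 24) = (m + 2)/(m + 3)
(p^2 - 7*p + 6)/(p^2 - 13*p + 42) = (p - 1)/(p - 7)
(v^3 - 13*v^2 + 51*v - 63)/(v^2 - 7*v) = v - 6 + 9/v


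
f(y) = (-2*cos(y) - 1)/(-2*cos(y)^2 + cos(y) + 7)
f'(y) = (-4*sin(y)*cos(y) + sin(y))*(-2*cos(y) - 1)/(-2*cos(y)^2 + cos(y) + 7)^2 + 2*sin(y)/(-2*cos(y)^2 + cos(y) + 7)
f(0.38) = -0.46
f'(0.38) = 0.19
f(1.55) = -0.15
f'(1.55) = 0.27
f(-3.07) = 0.25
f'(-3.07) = -0.06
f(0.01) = -0.50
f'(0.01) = 0.01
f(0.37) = -0.46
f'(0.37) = 0.19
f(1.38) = -0.19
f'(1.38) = 0.27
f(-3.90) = 0.09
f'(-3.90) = 0.31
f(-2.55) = 0.14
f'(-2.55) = -0.30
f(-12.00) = -0.42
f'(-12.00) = 0.25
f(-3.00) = 0.24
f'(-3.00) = -0.11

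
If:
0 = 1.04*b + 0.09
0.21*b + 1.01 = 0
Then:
No Solution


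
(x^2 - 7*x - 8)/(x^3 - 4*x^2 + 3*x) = (x^2 - 7*x - 8)/(x*(x^2 - 4*x + 3))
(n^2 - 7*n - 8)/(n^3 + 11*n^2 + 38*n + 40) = (n^2 - 7*n - 8)/(n^3 + 11*n^2 + 38*n + 40)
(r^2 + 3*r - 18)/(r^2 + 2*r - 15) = (r + 6)/(r + 5)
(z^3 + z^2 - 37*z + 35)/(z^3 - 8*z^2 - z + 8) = (z^2 + 2*z - 35)/(z^2 - 7*z - 8)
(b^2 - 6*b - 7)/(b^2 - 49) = (b + 1)/(b + 7)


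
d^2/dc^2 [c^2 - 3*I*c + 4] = 2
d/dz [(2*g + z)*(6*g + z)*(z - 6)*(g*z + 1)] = g*(2*g + z)*(6*g + z)*(z - 6) + (2*g + z)*(6*g + z)*(g*z + 1) + (2*g + z)*(z - 6)*(g*z + 1) + (6*g + z)*(z - 6)*(g*z + 1)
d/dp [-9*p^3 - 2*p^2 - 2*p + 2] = -27*p^2 - 4*p - 2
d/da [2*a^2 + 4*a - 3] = 4*a + 4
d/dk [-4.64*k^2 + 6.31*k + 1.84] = 6.31 - 9.28*k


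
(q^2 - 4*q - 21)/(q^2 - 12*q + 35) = (q + 3)/(q - 5)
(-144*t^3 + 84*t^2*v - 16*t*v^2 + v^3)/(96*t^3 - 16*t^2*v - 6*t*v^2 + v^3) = (-6*t + v)/(4*t + v)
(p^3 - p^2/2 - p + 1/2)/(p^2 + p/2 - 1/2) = p - 1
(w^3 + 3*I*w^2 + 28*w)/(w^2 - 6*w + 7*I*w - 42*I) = w*(w - 4*I)/(w - 6)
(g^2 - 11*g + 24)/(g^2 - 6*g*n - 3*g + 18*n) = (g - 8)/(g - 6*n)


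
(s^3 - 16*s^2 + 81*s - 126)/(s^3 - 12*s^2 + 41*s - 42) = (s - 6)/(s - 2)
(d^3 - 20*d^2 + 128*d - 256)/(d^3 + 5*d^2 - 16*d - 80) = (d^2 - 16*d + 64)/(d^2 + 9*d + 20)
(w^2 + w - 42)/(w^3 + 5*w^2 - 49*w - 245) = (w - 6)/(w^2 - 2*w - 35)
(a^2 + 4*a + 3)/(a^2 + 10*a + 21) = (a + 1)/(a + 7)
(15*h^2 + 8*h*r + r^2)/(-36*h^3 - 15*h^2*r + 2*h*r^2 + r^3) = (5*h + r)/(-12*h^2 - h*r + r^2)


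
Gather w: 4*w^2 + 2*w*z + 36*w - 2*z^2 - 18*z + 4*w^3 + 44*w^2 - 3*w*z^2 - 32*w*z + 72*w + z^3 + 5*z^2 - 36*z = 4*w^3 + 48*w^2 + w*(-3*z^2 - 30*z + 108) + z^3 + 3*z^2 - 54*z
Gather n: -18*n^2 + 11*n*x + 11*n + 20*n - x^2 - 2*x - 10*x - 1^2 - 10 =-18*n^2 + n*(11*x + 31) - x^2 - 12*x - 11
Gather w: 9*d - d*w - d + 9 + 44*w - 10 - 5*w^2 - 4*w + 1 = 8*d - 5*w^2 + w*(40 - d)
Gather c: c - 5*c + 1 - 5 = -4*c - 4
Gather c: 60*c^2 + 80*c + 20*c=60*c^2 + 100*c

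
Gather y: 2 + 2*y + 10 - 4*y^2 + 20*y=-4*y^2 + 22*y + 12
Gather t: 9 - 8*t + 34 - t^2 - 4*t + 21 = -t^2 - 12*t + 64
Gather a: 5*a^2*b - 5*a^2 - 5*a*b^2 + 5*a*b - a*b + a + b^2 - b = a^2*(5*b - 5) + a*(-5*b^2 + 4*b + 1) + b^2 - b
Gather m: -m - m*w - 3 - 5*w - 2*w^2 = m*(-w - 1) - 2*w^2 - 5*w - 3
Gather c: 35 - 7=28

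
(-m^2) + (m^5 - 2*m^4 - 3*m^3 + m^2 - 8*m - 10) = m^5 - 2*m^4 - 3*m^3 - 8*m - 10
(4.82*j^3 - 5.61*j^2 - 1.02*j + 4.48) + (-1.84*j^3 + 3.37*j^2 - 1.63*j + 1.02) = 2.98*j^3 - 2.24*j^2 - 2.65*j + 5.5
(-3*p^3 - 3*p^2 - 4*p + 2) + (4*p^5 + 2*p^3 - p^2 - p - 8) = 4*p^5 - p^3 - 4*p^2 - 5*p - 6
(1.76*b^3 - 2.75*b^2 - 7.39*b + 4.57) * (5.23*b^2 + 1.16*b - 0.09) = 9.2048*b^5 - 12.3409*b^4 - 41.9981*b^3 + 15.5762*b^2 + 5.9663*b - 0.4113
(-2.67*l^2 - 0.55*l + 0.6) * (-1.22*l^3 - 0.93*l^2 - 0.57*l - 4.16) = 3.2574*l^5 + 3.1541*l^4 + 1.3014*l^3 + 10.8627*l^2 + 1.946*l - 2.496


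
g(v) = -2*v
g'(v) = -2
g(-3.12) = 6.24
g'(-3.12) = -2.00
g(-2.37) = 4.74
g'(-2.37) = -2.00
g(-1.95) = 3.90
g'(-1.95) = -2.00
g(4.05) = -8.10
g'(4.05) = -2.00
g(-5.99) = 11.98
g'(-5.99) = -2.00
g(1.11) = -2.22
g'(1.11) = -2.00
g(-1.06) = 2.12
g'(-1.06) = -2.00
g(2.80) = -5.60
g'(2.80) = -2.00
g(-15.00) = 30.00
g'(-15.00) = -2.00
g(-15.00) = 30.00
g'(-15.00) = -2.00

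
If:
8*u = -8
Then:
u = -1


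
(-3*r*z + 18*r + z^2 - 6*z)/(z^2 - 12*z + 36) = (-3*r + z)/(z - 6)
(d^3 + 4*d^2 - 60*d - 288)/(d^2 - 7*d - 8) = (d^2 + 12*d + 36)/(d + 1)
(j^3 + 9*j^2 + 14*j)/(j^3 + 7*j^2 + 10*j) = (j + 7)/(j + 5)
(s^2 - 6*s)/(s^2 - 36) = s/(s + 6)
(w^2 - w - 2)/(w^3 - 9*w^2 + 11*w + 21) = (w - 2)/(w^2 - 10*w + 21)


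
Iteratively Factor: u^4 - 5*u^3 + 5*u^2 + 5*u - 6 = (u + 1)*(u^3 - 6*u^2 + 11*u - 6) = (u - 2)*(u + 1)*(u^2 - 4*u + 3) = (u - 2)*(u - 1)*(u + 1)*(u - 3)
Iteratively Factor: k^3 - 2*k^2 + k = (k - 1)*(k^2 - k) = k*(k - 1)*(k - 1)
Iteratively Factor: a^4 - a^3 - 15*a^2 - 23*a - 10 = (a + 1)*(a^3 - 2*a^2 - 13*a - 10) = (a - 5)*(a + 1)*(a^2 + 3*a + 2) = (a - 5)*(a + 1)^2*(a + 2)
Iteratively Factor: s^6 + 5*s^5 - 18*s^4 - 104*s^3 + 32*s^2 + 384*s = (s - 2)*(s^5 + 7*s^4 - 4*s^3 - 112*s^2 - 192*s) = s*(s - 2)*(s^4 + 7*s^3 - 4*s^2 - 112*s - 192) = s*(s - 2)*(s + 4)*(s^3 + 3*s^2 - 16*s - 48) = s*(s - 4)*(s - 2)*(s + 4)*(s^2 + 7*s + 12) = s*(s - 4)*(s - 2)*(s + 3)*(s + 4)*(s + 4)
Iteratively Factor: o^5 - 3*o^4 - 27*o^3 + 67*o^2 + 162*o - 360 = (o - 2)*(o^4 - o^3 - 29*o^2 + 9*o + 180) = (o - 5)*(o - 2)*(o^3 + 4*o^2 - 9*o - 36) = (o - 5)*(o - 2)*(o + 3)*(o^2 + o - 12) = (o - 5)*(o - 2)*(o + 3)*(o + 4)*(o - 3)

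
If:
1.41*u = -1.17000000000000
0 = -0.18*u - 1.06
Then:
No Solution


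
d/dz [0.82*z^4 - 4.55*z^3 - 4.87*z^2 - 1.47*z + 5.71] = 3.28*z^3 - 13.65*z^2 - 9.74*z - 1.47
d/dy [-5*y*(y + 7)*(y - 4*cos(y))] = -20*y^2*sin(y) - 15*y^2 - 140*y*sin(y) + 40*y*cos(y) - 70*y + 140*cos(y)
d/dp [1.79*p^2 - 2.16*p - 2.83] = 3.58*p - 2.16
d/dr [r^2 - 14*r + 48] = 2*r - 14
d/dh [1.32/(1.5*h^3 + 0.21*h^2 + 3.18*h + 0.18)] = (-5.94*h^2 - 0.5544*h - 4.1976)/(1.5*h^3 + 0.21*h^2 + 3.18*h + 0.18)^2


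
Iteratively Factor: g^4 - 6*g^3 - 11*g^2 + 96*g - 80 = (g + 4)*(g^3 - 10*g^2 + 29*g - 20) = (g - 5)*(g + 4)*(g^2 - 5*g + 4) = (g - 5)*(g - 1)*(g + 4)*(g - 4)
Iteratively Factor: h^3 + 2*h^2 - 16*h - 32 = (h + 2)*(h^2 - 16) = (h - 4)*(h + 2)*(h + 4)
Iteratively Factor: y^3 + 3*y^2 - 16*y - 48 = (y - 4)*(y^2 + 7*y + 12) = (y - 4)*(y + 3)*(y + 4)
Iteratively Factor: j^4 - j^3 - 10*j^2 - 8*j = (j + 1)*(j^3 - 2*j^2 - 8*j) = j*(j + 1)*(j^2 - 2*j - 8) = j*(j - 4)*(j + 1)*(j + 2)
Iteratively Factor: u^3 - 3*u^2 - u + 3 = (u - 1)*(u^2 - 2*u - 3) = (u - 1)*(u + 1)*(u - 3)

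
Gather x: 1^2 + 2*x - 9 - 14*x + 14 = 6 - 12*x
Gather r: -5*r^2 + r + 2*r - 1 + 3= -5*r^2 + 3*r + 2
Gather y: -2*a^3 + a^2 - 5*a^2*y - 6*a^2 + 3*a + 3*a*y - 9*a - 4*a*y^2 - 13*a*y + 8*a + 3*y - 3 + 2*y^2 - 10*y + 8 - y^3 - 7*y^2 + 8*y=-2*a^3 - 5*a^2 + 2*a - y^3 + y^2*(-4*a - 5) + y*(-5*a^2 - 10*a + 1) + 5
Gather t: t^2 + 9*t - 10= t^2 + 9*t - 10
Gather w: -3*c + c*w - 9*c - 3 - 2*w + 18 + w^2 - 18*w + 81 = -12*c + w^2 + w*(c - 20) + 96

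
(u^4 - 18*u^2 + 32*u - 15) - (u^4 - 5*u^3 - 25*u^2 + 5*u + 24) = 5*u^3 + 7*u^2 + 27*u - 39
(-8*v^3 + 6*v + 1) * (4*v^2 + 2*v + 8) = -32*v^5 - 16*v^4 - 40*v^3 + 16*v^2 + 50*v + 8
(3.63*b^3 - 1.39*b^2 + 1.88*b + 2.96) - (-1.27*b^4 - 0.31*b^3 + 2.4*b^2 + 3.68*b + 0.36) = 1.27*b^4 + 3.94*b^3 - 3.79*b^2 - 1.8*b + 2.6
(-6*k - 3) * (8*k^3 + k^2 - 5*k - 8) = -48*k^4 - 30*k^3 + 27*k^2 + 63*k + 24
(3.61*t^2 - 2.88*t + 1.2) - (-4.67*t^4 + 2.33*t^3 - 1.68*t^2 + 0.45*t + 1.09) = 4.67*t^4 - 2.33*t^3 + 5.29*t^2 - 3.33*t + 0.11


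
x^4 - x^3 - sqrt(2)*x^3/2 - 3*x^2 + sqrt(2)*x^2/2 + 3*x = x*(x - 1)*(x - 3*sqrt(2)/2)*(x + sqrt(2))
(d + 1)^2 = d^2 + 2*d + 1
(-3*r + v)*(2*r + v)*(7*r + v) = -42*r^3 - 13*r^2*v + 6*r*v^2 + v^3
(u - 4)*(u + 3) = u^2 - u - 12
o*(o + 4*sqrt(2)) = o^2 + 4*sqrt(2)*o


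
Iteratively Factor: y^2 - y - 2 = (y + 1)*(y - 2)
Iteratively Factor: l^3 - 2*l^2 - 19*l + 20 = (l - 5)*(l^2 + 3*l - 4) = (l - 5)*(l - 1)*(l + 4)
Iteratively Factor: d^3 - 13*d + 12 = (d - 3)*(d^2 + 3*d - 4) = (d - 3)*(d - 1)*(d + 4)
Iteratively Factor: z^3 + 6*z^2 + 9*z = (z)*(z^2 + 6*z + 9) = z*(z + 3)*(z + 3)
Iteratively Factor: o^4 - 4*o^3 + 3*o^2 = (o)*(o^3 - 4*o^2 + 3*o) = o*(o - 3)*(o^2 - o) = o*(o - 3)*(o - 1)*(o)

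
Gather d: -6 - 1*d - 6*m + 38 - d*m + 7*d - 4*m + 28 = d*(6 - m) - 10*m + 60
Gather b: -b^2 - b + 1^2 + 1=-b^2 - b + 2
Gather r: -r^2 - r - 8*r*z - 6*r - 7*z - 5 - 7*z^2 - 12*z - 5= -r^2 + r*(-8*z - 7) - 7*z^2 - 19*z - 10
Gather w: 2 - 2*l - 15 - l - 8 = -3*l - 21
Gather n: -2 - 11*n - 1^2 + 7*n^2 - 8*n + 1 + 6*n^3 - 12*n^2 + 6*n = 6*n^3 - 5*n^2 - 13*n - 2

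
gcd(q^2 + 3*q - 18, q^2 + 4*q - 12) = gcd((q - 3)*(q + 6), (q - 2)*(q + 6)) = q + 6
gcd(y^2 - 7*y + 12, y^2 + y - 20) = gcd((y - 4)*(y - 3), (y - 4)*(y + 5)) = y - 4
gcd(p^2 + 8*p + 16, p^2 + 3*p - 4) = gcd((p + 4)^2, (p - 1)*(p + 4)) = p + 4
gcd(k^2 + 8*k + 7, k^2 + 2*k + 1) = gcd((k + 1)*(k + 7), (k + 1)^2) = k + 1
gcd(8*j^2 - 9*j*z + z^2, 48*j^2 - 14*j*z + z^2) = -8*j + z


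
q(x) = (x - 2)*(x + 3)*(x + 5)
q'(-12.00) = 287.00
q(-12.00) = -882.00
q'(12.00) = 575.00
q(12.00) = 2550.00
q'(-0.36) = -4.93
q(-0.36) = -28.91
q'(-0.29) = -4.23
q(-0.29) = -29.23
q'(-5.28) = 19.28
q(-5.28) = -4.65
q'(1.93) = 33.33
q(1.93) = -2.39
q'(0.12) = 0.48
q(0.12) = -30.03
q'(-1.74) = -12.80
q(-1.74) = -15.36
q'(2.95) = 60.51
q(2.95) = 44.94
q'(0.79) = 10.35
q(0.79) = -26.55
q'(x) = (x - 2)*(x + 3) + (x - 2)*(x + 5) + (x + 3)*(x + 5) = 3*x^2 + 12*x - 1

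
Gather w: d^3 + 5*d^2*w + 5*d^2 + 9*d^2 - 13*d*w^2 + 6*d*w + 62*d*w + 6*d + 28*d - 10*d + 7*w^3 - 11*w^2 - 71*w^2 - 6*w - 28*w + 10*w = d^3 + 14*d^2 + 24*d + 7*w^3 + w^2*(-13*d - 82) + w*(5*d^2 + 68*d - 24)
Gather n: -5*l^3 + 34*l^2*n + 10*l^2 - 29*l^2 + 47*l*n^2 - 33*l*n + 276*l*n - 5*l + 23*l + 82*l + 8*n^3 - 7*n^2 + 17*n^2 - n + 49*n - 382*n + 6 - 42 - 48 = -5*l^3 - 19*l^2 + 100*l + 8*n^3 + n^2*(47*l + 10) + n*(34*l^2 + 243*l - 334) - 84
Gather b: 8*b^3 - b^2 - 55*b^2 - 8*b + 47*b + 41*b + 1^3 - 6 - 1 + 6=8*b^3 - 56*b^2 + 80*b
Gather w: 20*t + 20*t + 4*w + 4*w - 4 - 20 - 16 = 40*t + 8*w - 40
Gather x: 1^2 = 1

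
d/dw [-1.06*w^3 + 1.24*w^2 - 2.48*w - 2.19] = -3.18*w^2 + 2.48*w - 2.48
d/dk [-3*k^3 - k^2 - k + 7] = -9*k^2 - 2*k - 1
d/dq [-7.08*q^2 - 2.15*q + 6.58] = -14.16*q - 2.15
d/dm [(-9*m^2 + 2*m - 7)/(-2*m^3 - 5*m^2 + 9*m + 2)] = (-18*m^4 + 8*m^3 - 113*m^2 - 106*m + 67)/(4*m^6 + 20*m^5 - 11*m^4 - 98*m^3 + 61*m^2 + 36*m + 4)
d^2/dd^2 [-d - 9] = 0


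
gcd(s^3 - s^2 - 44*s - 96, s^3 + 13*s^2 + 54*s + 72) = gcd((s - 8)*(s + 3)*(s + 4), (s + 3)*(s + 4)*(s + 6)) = s^2 + 7*s + 12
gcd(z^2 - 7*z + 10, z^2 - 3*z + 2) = z - 2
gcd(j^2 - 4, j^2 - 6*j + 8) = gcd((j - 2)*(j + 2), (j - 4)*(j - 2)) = j - 2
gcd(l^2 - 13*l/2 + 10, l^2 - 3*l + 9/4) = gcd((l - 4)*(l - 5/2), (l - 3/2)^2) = 1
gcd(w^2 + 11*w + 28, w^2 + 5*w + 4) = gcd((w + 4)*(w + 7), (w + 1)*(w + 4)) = w + 4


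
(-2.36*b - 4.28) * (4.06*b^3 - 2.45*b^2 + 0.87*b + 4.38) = -9.5816*b^4 - 11.5948*b^3 + 8.4328*b^2 - 14.0604*b - 18.7464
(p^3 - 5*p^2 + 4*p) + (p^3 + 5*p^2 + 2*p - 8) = 2*p^3 + 6*p - 8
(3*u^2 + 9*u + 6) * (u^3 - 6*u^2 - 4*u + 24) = 3*u^5 - 9*u^4 - 60*u^3 + 192*u + 144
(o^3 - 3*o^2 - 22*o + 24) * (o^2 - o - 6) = o^5 - 4*o^4 - 25*o^3 + 64*o^2 + 108*o - 144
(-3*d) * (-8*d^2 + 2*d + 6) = 24*d^3 - 6*d^2 - 18*d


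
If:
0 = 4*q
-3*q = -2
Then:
No Solution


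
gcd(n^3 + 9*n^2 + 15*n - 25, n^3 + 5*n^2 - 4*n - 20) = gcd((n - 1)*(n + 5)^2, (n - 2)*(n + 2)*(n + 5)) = n + 5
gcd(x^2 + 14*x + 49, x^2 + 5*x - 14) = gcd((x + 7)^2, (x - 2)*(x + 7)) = x + 7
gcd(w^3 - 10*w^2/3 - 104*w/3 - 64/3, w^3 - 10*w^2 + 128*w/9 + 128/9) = w^2 - 22*w/3 - 16/3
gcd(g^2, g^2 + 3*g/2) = g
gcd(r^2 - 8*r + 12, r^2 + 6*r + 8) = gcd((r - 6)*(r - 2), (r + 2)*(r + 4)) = 1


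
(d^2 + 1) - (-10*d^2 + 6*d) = 11*d^2 - 6*d + 1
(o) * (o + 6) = o^2 + 6*o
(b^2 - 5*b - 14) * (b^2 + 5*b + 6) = b^4 - 33*b^2 - 100*b - 84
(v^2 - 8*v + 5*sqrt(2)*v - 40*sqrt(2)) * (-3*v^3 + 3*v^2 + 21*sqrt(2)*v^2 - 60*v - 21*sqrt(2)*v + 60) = -3*v^5 + 6*sqrt(2)*v^4 + 27*v^4 - 54*sqrt(2)*v^3 + 126*v^3 - 1350*v^2 - 252*sqrt(2)*v^2 + 1200*v + 2700*sqrt(2)*v - 2400*sqrt(2)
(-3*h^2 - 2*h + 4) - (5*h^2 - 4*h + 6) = -8*h^2 + 2*h - 2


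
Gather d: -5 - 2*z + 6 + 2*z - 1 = 0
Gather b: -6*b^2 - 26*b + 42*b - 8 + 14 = -6*b^2 + 16*b + 6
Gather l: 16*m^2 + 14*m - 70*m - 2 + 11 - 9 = 16*m^2 - 56*m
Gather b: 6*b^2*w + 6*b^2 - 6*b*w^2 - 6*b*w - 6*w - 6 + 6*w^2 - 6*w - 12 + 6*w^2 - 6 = b^2*(6*w + 6) + b*(-6*w^2 - 6*w) + 12*w^2 - 12*w - 24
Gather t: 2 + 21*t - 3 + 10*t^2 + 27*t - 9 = 10*t^2 + 48*t - 10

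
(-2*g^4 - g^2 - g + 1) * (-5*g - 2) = 10*g^5 + 4*g^4 + 5*g^3 + 7*g^2 - 3*g - 2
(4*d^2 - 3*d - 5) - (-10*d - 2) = 4*d^2 + 7*d - 3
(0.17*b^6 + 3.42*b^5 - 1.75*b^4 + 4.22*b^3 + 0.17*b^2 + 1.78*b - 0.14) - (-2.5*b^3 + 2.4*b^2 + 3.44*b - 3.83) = 0.17*b^6 + 3.42*b^5 - 1.75*b^4 + 6.72*b^3 - 2.23*b^2 - 1.66*b + 3.69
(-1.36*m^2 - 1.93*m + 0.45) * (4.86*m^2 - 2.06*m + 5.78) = -6.6096*m^4 - 6.5782*m^3 - 1.698*m^2 - 12.0824*m + 2.601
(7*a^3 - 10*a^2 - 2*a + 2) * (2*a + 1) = 14*a^4 - 13*a^3 - 14*a^2 + 2*a + 2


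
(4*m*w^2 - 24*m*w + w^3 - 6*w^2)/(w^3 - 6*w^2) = (4*m + w)/w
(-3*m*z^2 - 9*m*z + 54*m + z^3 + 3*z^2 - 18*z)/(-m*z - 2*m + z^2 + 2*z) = (3*m*z^2 + 9*m*z - 54*m - z^3 - 3*z^2 + 18*z)/(m*z + 2*m - z^2 - 2*z)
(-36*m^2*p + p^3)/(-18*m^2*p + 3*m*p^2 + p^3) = (-6*m + p)/(-3*m + p)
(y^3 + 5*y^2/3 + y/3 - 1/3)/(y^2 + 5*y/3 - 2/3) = (y^2 + 2*y + 1)/(y + 2)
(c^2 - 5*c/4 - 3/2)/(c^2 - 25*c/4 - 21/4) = (c - 2)/(c - 7)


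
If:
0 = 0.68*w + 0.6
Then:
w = -0.88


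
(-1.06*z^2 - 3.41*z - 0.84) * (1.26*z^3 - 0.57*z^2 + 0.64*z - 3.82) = -1.3356*z^5 - 3.6924*z^4 + 0.2069*z^3 + 2.3456*z^2 + 12.4886*z + 3.2088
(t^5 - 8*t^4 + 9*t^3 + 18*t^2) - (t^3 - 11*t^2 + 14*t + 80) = t^5 - 8*t^4 + 8*t^3 + 29*t^2 - 14*t - 80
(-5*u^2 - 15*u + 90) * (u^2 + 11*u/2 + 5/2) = -5*u^4 - 85*u^3/2 - 5*u^2 + 915*u/2 + 225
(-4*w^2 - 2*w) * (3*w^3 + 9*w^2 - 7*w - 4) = -12*w^5 - 42*w^4 + 10*w^3 + 30*w^2 + 8*w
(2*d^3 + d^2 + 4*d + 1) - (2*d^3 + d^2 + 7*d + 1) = -3*d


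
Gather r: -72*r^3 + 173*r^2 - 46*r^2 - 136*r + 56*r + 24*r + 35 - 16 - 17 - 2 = -72*r^3 + 127*r^2 - 56*r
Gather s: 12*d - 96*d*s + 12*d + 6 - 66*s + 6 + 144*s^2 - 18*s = 24*d + 144*s^2 + s*(-96*d - 84) + 12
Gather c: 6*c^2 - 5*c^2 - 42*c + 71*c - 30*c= c^2 - c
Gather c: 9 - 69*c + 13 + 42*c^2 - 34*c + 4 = 42*c^2 - 103*c + 26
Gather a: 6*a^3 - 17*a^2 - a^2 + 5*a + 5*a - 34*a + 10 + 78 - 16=6*a^3 - 18*a^2 - 24*a + 72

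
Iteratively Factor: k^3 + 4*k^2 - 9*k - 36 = (k + 4)*(k^2 - 9) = (k - 3)*(k + 4)*(k + 3)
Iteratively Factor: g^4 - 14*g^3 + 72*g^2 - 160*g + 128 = (g - 4)*(g^3 - 10*g^2 + 32*g - 32) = (g - 4)*(g - 2)*(g^2 - 8*g + 16) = (g - 4)^2*(g - 2)*(g - 4)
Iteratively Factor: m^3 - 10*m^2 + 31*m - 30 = (m - 3)*(m^2 - 7*m + 10) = (m - 5)*(m - 3)*(m - 2)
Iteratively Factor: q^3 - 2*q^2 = (q)*(q^2 - 2*q) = q*(q - 2)*(q)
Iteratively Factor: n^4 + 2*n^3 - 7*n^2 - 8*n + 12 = (n + 3)*(n^3 - n^2 - 4*n + 4) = (n - 2)*(n + 3)*(n^2 + n - 2) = (n - 2)*(n - 1)*(n + 3)*(n + 2)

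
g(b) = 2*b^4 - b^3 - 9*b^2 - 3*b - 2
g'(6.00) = 1509.00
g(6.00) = 2032.00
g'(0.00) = -3.00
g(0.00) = -2.00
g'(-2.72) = -137.22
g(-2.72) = 69.17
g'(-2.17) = -59.81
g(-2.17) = 16.70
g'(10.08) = 7704.28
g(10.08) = 18676.83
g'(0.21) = -6.84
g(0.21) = -3.03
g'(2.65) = 77.11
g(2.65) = 6.87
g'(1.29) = -14.04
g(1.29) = -17.46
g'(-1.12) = 2.16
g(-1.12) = -5.38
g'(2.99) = 130.21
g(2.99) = 41.69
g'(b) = 8*b^3 - 3*b^2 - 18*b - 3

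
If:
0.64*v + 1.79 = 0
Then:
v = -2.80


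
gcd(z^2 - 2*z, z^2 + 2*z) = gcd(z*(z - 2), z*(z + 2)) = z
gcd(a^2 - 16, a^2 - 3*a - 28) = a + 4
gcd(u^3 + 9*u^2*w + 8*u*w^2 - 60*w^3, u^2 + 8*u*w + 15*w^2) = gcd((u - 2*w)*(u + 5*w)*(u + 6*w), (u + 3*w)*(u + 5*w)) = u + 5*w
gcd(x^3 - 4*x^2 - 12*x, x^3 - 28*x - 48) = x^2 - 4*x - 12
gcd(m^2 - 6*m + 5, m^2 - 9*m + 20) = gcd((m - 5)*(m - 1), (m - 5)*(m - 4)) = m - 5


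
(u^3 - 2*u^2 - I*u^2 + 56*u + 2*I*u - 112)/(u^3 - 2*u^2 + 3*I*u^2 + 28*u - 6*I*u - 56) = (u - 8*I)/(u - 4*I)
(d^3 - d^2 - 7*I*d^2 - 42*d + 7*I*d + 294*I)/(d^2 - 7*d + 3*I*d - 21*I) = (d^2 + d*(6 - 7*I) - 42*I)/(d + 3*I)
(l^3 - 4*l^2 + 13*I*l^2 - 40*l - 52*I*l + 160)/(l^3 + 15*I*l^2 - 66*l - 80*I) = (l - 4)/(l + 2*I)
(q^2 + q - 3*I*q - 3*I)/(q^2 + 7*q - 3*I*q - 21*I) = (q + 1)/(q + 7)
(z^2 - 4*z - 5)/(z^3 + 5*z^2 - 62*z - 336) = (z^2 - 4*z - 5)/(z^3 + 5*z^2 - 62*z - 336)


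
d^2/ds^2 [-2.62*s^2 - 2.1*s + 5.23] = -5.24000000000000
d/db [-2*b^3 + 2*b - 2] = 2 - 6*b^2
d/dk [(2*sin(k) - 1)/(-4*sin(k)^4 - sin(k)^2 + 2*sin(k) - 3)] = 2*(12*sin(k)^4 - 8*sin(k)^3 + sin(k)^2 - sin(k) - 2)*cos(k)/(4*sin(k)^4 + sin(k)^2 - 2*sin(k) + 3)^2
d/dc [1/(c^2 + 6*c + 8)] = 2*(-c - 3)/(c^2 + 6*c + 8)^2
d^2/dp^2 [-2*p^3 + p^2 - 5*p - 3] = 2 - 12*p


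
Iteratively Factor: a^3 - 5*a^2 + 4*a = (a)*(a^2 - 5*a + 4) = a*(a - 4)*(a - 1)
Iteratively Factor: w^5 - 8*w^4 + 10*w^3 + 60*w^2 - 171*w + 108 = (w - 3)*(w^4 - 5*w^3 - 5*w^2 + 45*w - 36) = (w - 4)*(w - 3)*(w^3 - w^2 - 9*w + 9) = (w - 4)*(w - 3)*(w - 1)*(w^2 - 9) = (w - 4)*(w - 3)*(w - 1)*(w + 3)*(w - 3)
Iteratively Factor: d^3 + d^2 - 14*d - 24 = (d + 3)*(d^2 - 2*d - 8) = (d + 2)*(d + 3)*(d - 4)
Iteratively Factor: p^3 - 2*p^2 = (p)*(p^2 - 2*p) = p*(p - 2)*(p)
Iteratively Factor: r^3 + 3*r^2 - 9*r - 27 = (r + 3)*(r^2 - 9) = (r - 3)*(r + 3)*(r + 3)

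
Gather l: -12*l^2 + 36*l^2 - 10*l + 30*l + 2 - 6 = 24*l^2 + 20*l - 4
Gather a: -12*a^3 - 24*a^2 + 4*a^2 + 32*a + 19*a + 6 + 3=-12*a^3 - 20*a^2 + 51*a + 9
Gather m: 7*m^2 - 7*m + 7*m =7*m^2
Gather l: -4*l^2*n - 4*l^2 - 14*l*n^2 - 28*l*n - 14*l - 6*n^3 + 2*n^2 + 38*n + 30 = l^2*(-4*n - 4) + l*(-14*n^2 - 28*n - 14) - 6*n^3 + 2*n^2 + 38*n + 30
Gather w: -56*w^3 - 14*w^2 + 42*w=-56*w^3 - 14*w^2 + 42*w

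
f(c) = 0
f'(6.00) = 0.00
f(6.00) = 0.00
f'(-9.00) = 0.00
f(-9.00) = 0.00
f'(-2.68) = 0.00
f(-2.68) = 0.00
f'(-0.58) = 0.00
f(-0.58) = 0.00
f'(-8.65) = 0.00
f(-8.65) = 0.00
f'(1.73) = 0.00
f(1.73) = 0.00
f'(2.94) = 0.00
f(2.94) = 0.00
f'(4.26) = 0.00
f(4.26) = 0.00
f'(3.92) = 0.00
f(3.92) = 0.00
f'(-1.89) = 0.00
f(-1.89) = 0.00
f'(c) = 0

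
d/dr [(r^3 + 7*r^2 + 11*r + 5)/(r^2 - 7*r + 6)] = (r^4 - 14*r^3 - 42*r^2 + 74*r + 101)/(r^4 - 14*r^3 + 61*r^2 - 84*r + 36)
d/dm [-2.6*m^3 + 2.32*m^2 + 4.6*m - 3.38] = -7.8*m^2 + 4.64*m + 4.6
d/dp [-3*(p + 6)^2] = -6*p - 36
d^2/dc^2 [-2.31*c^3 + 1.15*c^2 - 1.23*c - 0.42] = 2.3 - 13.86*c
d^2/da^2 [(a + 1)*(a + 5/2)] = 2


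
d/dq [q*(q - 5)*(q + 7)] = 3*q^2 + 4*q - 35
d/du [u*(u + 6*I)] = 2*u + 6*I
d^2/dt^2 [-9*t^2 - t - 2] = -18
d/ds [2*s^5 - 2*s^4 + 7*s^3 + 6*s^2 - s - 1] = 10*s^4 - 8*s^3 + 21*s^2 + 12*s - 1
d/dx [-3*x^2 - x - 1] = -6*x - 1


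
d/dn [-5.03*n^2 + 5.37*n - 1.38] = 5.37 - 10.06*n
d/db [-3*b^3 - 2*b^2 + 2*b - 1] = -9*b^2 - 4*b + 2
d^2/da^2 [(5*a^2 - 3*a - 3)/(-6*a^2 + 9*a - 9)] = 6*(-2*a^3 + 14*a^2 - 12*a - 1)/(8*a^6 - 36*a^5 + 90*a^4 - 135*a^3 + 135*a^2 - 81*a + 27)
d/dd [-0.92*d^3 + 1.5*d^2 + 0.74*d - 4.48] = -2.76*d^2 + 3.0*d + 0.74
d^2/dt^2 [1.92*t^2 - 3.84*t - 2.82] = 3.84000000000000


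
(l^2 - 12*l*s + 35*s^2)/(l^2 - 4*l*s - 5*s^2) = (l - 7*s)/(l + s)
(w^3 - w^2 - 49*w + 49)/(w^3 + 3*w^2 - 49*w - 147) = (w - 1)/(w + 3)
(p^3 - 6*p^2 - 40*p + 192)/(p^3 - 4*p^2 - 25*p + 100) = (p^2 - 2*p - 48)/(p^2 - 25)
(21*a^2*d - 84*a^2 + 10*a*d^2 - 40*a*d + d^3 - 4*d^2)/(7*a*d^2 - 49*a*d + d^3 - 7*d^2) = (3*a*d - 12*a + d^2 - 4*d)/(d*(d - 7))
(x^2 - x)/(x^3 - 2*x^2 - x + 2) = x/(x^2 - x - 2)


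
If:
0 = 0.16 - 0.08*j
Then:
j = 2.00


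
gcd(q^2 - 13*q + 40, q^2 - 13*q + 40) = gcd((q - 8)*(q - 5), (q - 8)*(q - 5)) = q^2 - 13*q + 40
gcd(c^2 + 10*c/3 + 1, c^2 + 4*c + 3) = c + 3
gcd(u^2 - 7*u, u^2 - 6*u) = u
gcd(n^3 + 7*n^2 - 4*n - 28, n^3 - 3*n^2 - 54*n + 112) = n^2 + 5*n - 14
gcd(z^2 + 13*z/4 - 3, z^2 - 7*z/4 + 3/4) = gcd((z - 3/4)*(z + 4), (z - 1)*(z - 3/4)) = z - 3/4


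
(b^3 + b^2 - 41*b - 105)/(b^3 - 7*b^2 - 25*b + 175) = (b + 3)/(b - 5)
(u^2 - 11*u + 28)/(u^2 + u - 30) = (u^2 - 11*u + 28)/(u^2 + u - 30)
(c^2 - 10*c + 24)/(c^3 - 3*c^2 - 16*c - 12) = (c - 4)/(c^2 + 3*c + 2)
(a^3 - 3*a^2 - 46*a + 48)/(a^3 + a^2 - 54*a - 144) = (a - 1)/(a + 3)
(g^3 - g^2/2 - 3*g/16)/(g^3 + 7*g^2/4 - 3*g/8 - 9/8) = g*(4*g + 1)/(2*(2*g^2 + 5*g + 3))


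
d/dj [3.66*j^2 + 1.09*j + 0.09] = 7.32*j + 1.09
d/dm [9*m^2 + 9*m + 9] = 18*m + 9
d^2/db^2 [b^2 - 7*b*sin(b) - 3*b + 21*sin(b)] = 7*b*sin(b) - 21*sin(b) - 14*cos(b) + 2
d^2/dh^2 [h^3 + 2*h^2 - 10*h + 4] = 6*h + 4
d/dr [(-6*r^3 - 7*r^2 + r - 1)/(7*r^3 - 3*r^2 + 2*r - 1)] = (67*r^4 - 38*r^3 + 28*r^2 + 8*r + 1)/(49*r^6 - 42*r^5 + 37*r^4 - 26*r^3 + 10*r^2 - 4*r + 1)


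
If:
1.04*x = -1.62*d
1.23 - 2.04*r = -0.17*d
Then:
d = -0.641975308641975*x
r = 0.602941176470588 - 0.0534979423868313*x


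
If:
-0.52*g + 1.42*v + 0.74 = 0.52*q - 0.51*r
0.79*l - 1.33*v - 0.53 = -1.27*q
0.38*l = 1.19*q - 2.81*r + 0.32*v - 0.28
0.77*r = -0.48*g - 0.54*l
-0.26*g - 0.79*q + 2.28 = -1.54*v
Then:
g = 1.35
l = -4.04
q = 3.49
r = 1.99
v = 0.54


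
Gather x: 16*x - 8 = 16*x - 8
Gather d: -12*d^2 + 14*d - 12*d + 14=-12*d^2 + 2*d + 14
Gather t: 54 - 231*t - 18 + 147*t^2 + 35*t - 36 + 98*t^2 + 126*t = 245*t^2 - 70*t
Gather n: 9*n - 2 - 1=9*n - 3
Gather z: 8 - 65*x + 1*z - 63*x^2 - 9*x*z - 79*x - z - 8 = -63*x^2 - 9*x*z - 144*x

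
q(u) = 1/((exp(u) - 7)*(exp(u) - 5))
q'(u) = -exp(u)/((exp(u) - 7)*(exp(u) - 5)^2) - exp(u)/((exp(u) - 7)^2*(exp(u) - 5)) = 2*(6 - exp(u))*exp(u)/(exp(4*u) - 24*exp(3*u) + 214*exp(2*u) - 840*exp(u) + 1225)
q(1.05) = 0.11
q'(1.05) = 0.23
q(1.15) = 0.14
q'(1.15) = 0.36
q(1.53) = 1.10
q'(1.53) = 15.43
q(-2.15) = 0.03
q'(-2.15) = 0.00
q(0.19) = 0.05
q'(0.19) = 0.02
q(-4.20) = 0.03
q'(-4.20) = 0.00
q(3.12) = 0.00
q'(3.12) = -0.01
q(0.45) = 0.05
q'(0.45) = 0.04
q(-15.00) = 0.03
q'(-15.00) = 0.00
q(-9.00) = 0.03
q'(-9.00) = 0.00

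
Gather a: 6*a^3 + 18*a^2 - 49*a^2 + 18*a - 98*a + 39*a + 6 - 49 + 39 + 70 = 6*a^3 - 31*a^2 - 41*a + 66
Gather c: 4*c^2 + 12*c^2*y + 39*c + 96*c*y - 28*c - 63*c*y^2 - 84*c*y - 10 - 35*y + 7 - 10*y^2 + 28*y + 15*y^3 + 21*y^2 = c^2*(12*y + 4) + c*(-63*y^2 + 12*y + 11) + 15*y^3 + 11*y^2 - 7*y - 3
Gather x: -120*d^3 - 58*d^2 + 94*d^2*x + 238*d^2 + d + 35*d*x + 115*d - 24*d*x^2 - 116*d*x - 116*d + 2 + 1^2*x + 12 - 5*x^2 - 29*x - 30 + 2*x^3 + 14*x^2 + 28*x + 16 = -120*d^3 + 180*d^2 + 2*x^3 + x^2*(9 - 24*d) + x*(94*d^2 - 81*d)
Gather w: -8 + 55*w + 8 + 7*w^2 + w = 7*w^2 + 56*w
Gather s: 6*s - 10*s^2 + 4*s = -10*s^2 + 10*s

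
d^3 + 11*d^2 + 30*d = d*(d + 5)*(d + 6)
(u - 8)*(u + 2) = u^2 - 6*u - 16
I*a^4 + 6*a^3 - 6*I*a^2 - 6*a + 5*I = (a - 1)*(a - 5*I)*(a - I)*(I*a + I)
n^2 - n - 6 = (n - 3)*(n + 2)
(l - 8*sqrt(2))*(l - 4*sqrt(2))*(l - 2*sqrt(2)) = l^3 - 14*sqrt(2)*l^2 + 112*l - 128*sqrt(2)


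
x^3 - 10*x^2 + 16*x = x*(x - 8)*(x - 2)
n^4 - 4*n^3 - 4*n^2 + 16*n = n*(n - 4)*(n - 2)*(n + 2)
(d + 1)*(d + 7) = d^2 + 8*d + 7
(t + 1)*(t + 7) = t^2 + 8*t + 7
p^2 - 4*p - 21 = (p - 7)*(p + 3)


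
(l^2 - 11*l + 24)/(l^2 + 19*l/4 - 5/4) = 4*(l^2 - 11*l + 24)/(4*l^2 + 19*l - 5)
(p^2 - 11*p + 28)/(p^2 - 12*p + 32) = (p - 7)/(p - 8)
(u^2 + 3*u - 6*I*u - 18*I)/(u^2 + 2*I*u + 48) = (u + 3)/(u + 8*I)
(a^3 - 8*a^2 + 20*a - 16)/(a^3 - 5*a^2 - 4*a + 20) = (a^2 - 6*a + 8)/(a^2 - 3*a - 10)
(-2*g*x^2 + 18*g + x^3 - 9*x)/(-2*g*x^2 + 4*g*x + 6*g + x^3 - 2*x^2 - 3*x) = (x + 3)/(x + 1)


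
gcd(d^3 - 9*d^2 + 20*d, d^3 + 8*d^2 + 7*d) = d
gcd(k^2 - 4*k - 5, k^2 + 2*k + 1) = k + 1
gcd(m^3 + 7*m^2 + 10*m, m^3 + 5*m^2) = m^2 + 5*m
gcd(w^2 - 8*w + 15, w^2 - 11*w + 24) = w - 3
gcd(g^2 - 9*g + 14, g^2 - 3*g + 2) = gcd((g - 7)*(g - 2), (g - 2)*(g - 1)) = g - 2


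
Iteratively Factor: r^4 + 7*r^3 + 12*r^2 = (r)*(r^3 + 7*r^2 + 12*r) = r*(r + 4)*(r^2 + 3*r) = r*(r + 3)*(r + 4)*(r)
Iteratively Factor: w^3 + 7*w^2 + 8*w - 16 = (w - 1)*(w^2 + 8*w + 16) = (w - 1)*(w + 4)*(w + 4)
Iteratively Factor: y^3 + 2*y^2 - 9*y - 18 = (y + 2)*(y^2 - 9) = (y + 2)*(y + 3)*(y - 3)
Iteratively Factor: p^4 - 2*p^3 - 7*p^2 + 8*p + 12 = (p + 2)*(p^3 - 4*p^2 + p + 6) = (p + 1)*(p + 2)*(p^2 - 5*p + 6) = (p - 2)*(p + 1)*(p + 2)*(p - 3)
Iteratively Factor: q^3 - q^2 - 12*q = (q + 3)*(q^2 - 4*q) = (q - 4)*(q + 3)*(q)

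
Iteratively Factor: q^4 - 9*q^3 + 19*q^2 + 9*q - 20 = (q + 1)*(q^3 - 10*q^2 + 29*q - 20) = (q - 1)*(q + 1)*(q^2 - 9*q + 20) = (q - 5)*(q - 1)*(q + 1)*(q - 4)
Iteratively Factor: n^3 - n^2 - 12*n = (n + 3)*(n^2 - 4*n) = n*(n + 3)*(n - 4)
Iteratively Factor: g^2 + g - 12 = (g + 4)*(g - 3)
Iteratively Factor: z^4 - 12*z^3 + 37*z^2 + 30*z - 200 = (z - 4)*(z^3 - 8*z^2 + 5*z + 50) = (z - 5)*(z - 4)*(z^2 - 3*z - 10) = (z - 5)^2*(z - 4)*(z + 2)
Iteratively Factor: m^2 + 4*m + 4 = (m + 2)*(m + 2)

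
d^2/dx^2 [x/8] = 0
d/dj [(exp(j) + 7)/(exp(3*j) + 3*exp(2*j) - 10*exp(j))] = 2*(-exp(3*j) - 12*exp(2*j) - 21*exp(j) + 35)*exp(-j)/(exp(4*j) + 6*exp(3*j) - 11*exp(2*j) - 60*exp(j) + 100)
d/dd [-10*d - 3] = -10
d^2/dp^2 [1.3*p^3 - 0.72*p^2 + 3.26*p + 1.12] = 7.8*p - 1.44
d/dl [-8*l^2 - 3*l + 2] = -16*l - 3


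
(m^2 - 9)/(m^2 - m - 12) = (m - 3)/(m - 4)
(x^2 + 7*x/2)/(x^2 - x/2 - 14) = x/(x - 4)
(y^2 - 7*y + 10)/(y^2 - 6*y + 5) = (y - 2)/(y - 1)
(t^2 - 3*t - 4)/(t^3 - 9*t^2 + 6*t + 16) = (t - 4)/(t^2 - 10*t + 16)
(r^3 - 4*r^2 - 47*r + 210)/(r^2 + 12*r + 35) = (r^2 - 11*r + 30)/(r + 5)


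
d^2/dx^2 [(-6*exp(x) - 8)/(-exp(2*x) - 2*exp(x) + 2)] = (6*exp(4*x) + 20*exp(3*x) + 120*exp(2*x) + 120*exp(x) + 56)*exp(x)/(exp(6*x) + 6*exp(5*x) + 6*exp(4*x) - 16*exp(3*x) - 12*exp(2*x) + 24*exp(x) - 8)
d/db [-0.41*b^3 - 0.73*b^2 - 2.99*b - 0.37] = -1.23*b^2 - 1.46*b - 2.99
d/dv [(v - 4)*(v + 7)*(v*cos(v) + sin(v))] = -(v - 4)*(v + 7)*(v*sin(v) - 2*cos(v)) + (v - 4)*(v*cos(v) + sin(v)) + (v + 7)*(v*cos(v) + sin(v))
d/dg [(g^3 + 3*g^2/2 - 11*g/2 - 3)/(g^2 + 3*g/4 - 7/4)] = 2*(8*g^4 + 12*g^3 + 11*g^2 + 6*g + 95)/(16*g^4 + 24*g^3 - 47*g^2 - 42*g + 49)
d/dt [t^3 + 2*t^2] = t*(3*t + 4)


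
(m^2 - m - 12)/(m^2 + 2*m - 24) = (m + 3)/(m + 6)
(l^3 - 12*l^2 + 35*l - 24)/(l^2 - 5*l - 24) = (l^2 - 4*l + 3)/(l + 3)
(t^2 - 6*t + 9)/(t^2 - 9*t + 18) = (t - 3)/(t - 6)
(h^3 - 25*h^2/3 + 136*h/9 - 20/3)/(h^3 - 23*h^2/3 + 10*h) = (h - 2/3)/h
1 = 1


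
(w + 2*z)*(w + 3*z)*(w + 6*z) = w^3 + 11*w^2*z + 36*w*z^2 + 36*z^3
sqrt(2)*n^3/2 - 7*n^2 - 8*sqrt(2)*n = n*(n - 8*sqrt(2))*(sqrt(2)*n/2 + 1)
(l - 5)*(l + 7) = l^2 + 2*l - 35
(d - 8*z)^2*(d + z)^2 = d^4 - 14*d^3*z + 33*d^2*z^2 + 112*d*z^3 + 64*z^4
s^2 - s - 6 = (s - 3)*(s + 2)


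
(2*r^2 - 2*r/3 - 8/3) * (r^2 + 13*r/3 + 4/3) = 2*r^4 + 8*r^3 - 26*r^2/9 - 112*r/9 - 32/9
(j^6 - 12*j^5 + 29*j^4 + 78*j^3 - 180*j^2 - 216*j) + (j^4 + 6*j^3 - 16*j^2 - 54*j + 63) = j^6 - 12*j^5 + 30*j^4 + 84*j^3 - 196*j^2 - 270*j + 63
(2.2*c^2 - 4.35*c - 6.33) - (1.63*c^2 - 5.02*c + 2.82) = 0.57*c^2 + 0.67*c - 9.15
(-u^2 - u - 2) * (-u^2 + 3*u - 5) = u^4 - 2*u^3 + 4*u^2 - u + 10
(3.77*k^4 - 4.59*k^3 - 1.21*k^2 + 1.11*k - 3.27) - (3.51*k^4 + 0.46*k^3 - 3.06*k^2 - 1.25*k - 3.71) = 0.26*k^4 - 5.05*k^3 + 1.85*k^2 + 2.36*k + 0.44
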